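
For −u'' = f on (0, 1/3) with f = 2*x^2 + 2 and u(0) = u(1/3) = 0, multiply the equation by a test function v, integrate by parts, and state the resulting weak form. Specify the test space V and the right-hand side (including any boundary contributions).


V = H^1_0(0, 1/3) (so v(0) = v(1/3) = 0); weak form: ∫_0^1/3 u'v' dx = ∫_0^1/3 (2*x^2 + 2) v dx for all v ∈ V.

Multiply both sides by a test function v and integrate from 0 to 1/3:
  ∫_0^1/3 −u''(x) v(x) dx = ∫_0^1/3 f(x) v(x) dx.
Integrate the LHS by parts once:
  ∫_0^1/3 −u'' v dx = −[u'(x) v(x)]_0^1/3 + ∫_0^1/3 u'(x) v'(x) dx.
Thus ∫_0^1/3 u'(x) v'(x) dx = ∫_0^1/3 f(x) v(x) dx + [u'(x) v(x)]_0^1/3.
Choose V so that boundary terms are either known or forced to vanish.
u is Dirichlet: u(0) = u(1/3) = 0. Let V = H^1_0(0, 1/3); then v(0) = v(1/3) = 0, and [u' v]_0^1/3 = 0.
Weak formulation: find u (satisfying any essential BC) such that ∫_0^1/3 u'(x) v'(x) dx = ∫_0^1/3 f v dx for all v ∈ V.
Substituting f(x) = 2*x^2 + 2, the right-hand side is ∫_0^1/3 (2*x^2 + 2) v dx.


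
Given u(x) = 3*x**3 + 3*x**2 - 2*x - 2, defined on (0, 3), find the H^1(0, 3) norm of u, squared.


||u||_{H^1}^2 = 362973/35

The H^1 norm (squared) on an interval (0, L) is
  ||u||_{H^1}^2 = ∫_0^L u(x)^2 dx + ∫_0^L u'(x)^2 dx.
Compute u'(x) = 9*x**2 + 6*x - 2.
Then u(x)^2 = 9*x**6 + 18*x**5 - 3*x**4 - 24*x**3 - 8*x**2 + 8*x + 4 and u'(x)^2 = 81*x**4 + 108*x**3 - 24*x + 4.
Integrate each monomial from 0 to 3 using ∫_0^3 c·x^n dx = c·3^(n+1)/(n+1):
  ∫_0^3 u(x)^2 dx = ∫_0^3 (9*x^6 + 18*x^5 - 3*x^4 - 24*x^3 - 8*x^2 + 8*x + 4) dx. Term by term:
    ∫_0^3 9*x^6 dx = 19683/7;  ∫_0^3 18*x^5 dx = 2187;  ∫_0^3 -3*x^4 dx = -729/5;
    ∫_0^3 -24*x^3 dx = -486;  ∫_0^3 -8*x^2 dx = -72;  ∫_0^3 8*x dx = 36;
    ∫_0^3 4 dx = 12.
  Sum: 19683/7 + 2187 − 729/5 − 486 − 72 + 36 + 12 = 152007/35.
  ∫_0^3 u'(x)^2 dx = ∫_0^3 (81*x^4 + 108*x^3 - 24*x + 4) dx. Term by term:
    ∫_0^3 81*x^4 dx = 19683/5;  ∫_0^3 108*x^3 dx = 2187;  ∫_0^3 -24*x dx = -108;
    ∫_0^3 4 dx = 12.
  Sum: 19683/5 + 2187 − 108 + 12 = 30138/5.
Adding: ||u||_{H^1}^2 = 152007/35 + 30138/5 = 362973/35.


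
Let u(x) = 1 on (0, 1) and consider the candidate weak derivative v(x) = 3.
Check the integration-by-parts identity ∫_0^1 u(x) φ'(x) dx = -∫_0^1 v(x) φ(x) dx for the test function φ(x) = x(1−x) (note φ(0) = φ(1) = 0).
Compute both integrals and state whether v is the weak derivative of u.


LHS = 0, RHS = -1/2. No, v is not the weak derivative of u.

u(x) = 1, classical derivative u'(x) = 0.
φ(x) = x(1−x), so φ'(x) = 1 - 2*x.
Note φ(0) = φ(1) = 0, so the boundary term u·φ vanishes.
LHS = ∫_0^1 u(x) φ'(x) dx = ∫_0^1 (1 - 2*x) dx. Term by term:
  ∫_0^1 -2*x dx = -1;  ∫_0^1 1 dx = 1.
Sum: -1 + 1 = 0.
So LHS = 0.
∫_0^1 v(x) φ(x) dx = ∫_0^1 (-3*x^2 + 3*x) dx. Term by term:
  ∫_0^1 -3*x^2 dx = -1;  ∫_0^1 3*x dx = 3/2.
Sum: -1 + 3/2 = 1/2.
So RHS = -∫_0^1 v(x) φ(x) dx = -1/2.
LHS − RHS = 1/2 ≠ 0, so the identity fails.
(For a valid weak derivative the identity must hold for EVERY test function, in particular this one. The failure shows v is NOT the weak derivative of u.)
Correct weak derivative would be u'(x) = 0.


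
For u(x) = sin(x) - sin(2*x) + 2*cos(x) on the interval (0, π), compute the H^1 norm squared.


||u||_{H^1(0,π)}^2 = -32/3 + 15*π/2

u'(x) = -2*sin(x) + cos(x) - 2*cos(2*x).
Expand u² and (u')² and integrate term by term on (0, π), using: for integers n ≥ 1, ∫_0^π sin²(nx) dx = ∫_0^π cos²(nx) dx = π/2; for n ≠ n', ∫_0^π sin(nx)sin(n'x) dx = ∫_0^π cos(nx)cos(n'x) dx = 0; and by product-to-sum, ∫_0^π sin(nx)cos(n'x) dx = ½∫_0^π [sin((n+n')x) + sin((n−n')x)] dx, which is 0 when n+n' is even and 2n/(n²−n'²) when n+n' is odd (it need not vanish on (0, π)).
  u² squared terms: (-1)²·∫sin(2x)² dx = 1·π/2 = π/2;  (2)²·∫cos(x)² dx = 4·π/2 = 2*π;  (1)²·∫sin(x)² dx = 1·π/2 = π/2.
  u² cross terms: 2·(-1)·(2)·∫sin(2x)·cos(x) dx = -4·(4/3) = -16/3;  2·(-1)·(1)·∫sin(2x)·sin(x) dx = -2·(0) = 0;  2·(2)·(1)·∫cos(x)·sin(x) dx = 4·(0) = 0.
  So ∫_0^π u² dx = π/2 + 2*π + π/2 − 16/3 + 0 + 0 = -16/3 + 3*π.
  (u')² squared terms: (-2)²·∫cos(2x)² dx = 4·π/2 = 2*π;  (-2)²·∫sin(x)² dx = 4·π/2 = 2*π;  (1)²·∫cos(x)² dx = 1·π/2 = π/2.
  (u')² cross terms: 2·(-2)·(-2)·∫cos(2x)·sin(x) dx = 8·(-2/3) = -16/3;  2·(-2)·(1)·∫cos(2x)·cos(x) dx = -4·(0) = 0;  2·(-2)·(1)·∫sin(x)·cos(x) dx = -4·(0) = 0.
  So ∫_0^π (u')² dx = 2*π + 2*π + π/2 − 16/3 + 0 + 0 = -16/3 + 9*π/2.
||u||_{H^1}^2 = (-16/3 + 3*π) + (-16/3 + 9*π/2) = -32/3 + 15*π/2.


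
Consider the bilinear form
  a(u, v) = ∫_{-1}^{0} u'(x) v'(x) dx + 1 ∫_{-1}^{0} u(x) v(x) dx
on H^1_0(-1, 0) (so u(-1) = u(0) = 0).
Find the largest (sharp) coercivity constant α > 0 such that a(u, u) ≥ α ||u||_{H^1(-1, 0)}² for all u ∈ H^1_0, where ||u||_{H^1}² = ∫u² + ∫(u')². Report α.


α = 1

Coercivity of a(·,·) on H^1_0(-1, 0) means a(u, u) ≥ α ||u||_{H^1}² for every u ∈ H^1_0.
The interval has length L = 1, and Poincaré/coercivity depend only on L. Here a(u, u) = ∫(u')² + (1)·∫u².
Here c = 1 ≥ 1, so a(u,u) = ∫(u')² + c∫u² ≥ ∫(u')² + ∫u² = ||u||_{H^1}², i.e. α = 1 works. No larger α is possible: a(u,u) ≥ α||u||_{H^1}² means (1−α)∫(u')² ≥ (α−c)∫u², and for the modes u_n = sin(nπ(x−x₀)/L) (x₀ the left endpoint) one has ∫u_n²/∫(u_n')² = (L/(nπ))² → 0, so a(u_n,u_n)/||u_n||_{H^1}² → 1. Hence the optimal constant is α = 1.
Therefore α = 1.


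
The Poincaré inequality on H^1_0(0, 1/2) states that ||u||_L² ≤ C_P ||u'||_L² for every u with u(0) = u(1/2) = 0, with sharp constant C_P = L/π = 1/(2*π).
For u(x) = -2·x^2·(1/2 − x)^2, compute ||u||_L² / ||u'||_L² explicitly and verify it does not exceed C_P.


||u||_L² / ||u'||_L² = sqrt(3)/12 < C_P = 1/(2*π).

u(x) = -2·x^2·(1/2 − x)^2, so u'(x) = x*(-8*x^2 + 6*x - 1).
u(x) = -2·x^2·(1/2 − x)^2 vanishes at x = 0 and x = 1/2, so u ∈ H^1_0(0, 1/2). Differentiate via the product rule and integrate the resulting polynomials term by term.
  ∫_0^1/2 u² dx = ∫_0^1/2 (4*x^8 - 8*x^7 + 6*x^6 - 2*x^5 + x^4/4) dx. Term by term:
    ∫_0^1/2 4*x^8 dx = 1/1152;  ∫_0^1/2 -8*x^7 dx = -1/256;  ∫_0^1/2 6*x^6 dx = 3/448;
    ∫_0^1/2 -2*x^5 dx = -1/192;  ∫_0^1/2 x^4/4 dx = 1/640.
  Sum: 1/1152 − 1/256 + 3/448 − 1/192 + 1/640 = 1/80640.
  ∫_0^1/2 (u')² dx = ∫_0^1/2 (64*x^6 - 96*x^5 + 52*x^4 - 12*x^3 + x^2) dx. Term by term:
    ∫_0^1/2 64*x^6 dx = 1/14;  ∫_0^1/2 -96*x^5 dx = -1/4;  ∫_0^1/2 52*x^4 dx = 13/40;
    ∫_0^1/2 -12*x^3 dx = -3/16;  ∫_0^1/2 x^2 dx = 1/24.
  Sum: 1/14 − 1/4 + 13/40 − 3/16 + 1/24 = 1/1680.
∫_0^1/2 u² dx = 1/80640, so ||u||_L² = sqrt(35)/1680.
∫_0^1/2 (u')² dx = 1/1680, so ||u'||_L² = sqrt(105)/420.
Ratio ||u||_L² / ||u'||_L² = sqrt(3)/12.
Sharp Poincaré constant on H^1_0(0, 1/2) is C_P = L/π = 1/(2*π), achieved by sin(2*π·x).
A polynomial bump cannot attain the sharp Poincaré constant (only the first sine eigenfunction does), so the ratio is strictly less than C_P, consistent with ||u||_L² ≤ C_P ||u'||_L².


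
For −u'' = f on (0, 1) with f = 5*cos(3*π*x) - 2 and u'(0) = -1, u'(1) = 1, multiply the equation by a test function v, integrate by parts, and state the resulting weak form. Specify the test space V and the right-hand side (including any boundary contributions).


V = H^1(0, 1) (v unrestricted at boundary; u is determined up to an additive constant); weak form: ∫_0^1 u'v' dx = ∫_0^1 (5*cos(3*π*x) - 2) v dx + v(1) + v(0) for all v ∈ V.

Multiply both sides by a test function v and integrate from 0 to 1:
  ∫_0^1 −u''(x) v(x) dx = ∫_0^1 f(x) v(x) dx.
Integrate the LHS by parts once:
  ∫_0^1 −u'' v dx = −[u'(x) v(x)]_0^1 + ∫_0^1 u'(x) v'(x) dx.
Thus ∫_0^1 u'(x) v'(x) dx = ∫_0^1 f(x) v(x) dx + [u'(x) v(x)]_0^1.
Choose V so that boundary terms are either known or forced to vanish.
u has inhomogeneous Neumann u'(0) = -1, u'(1) = 1. [u' v]_0^1 = (1)·v(1) − (-1)·v(0) = v(1) + v(0). Take V = H^1(0, 1); boundary term becomes part of RHS.
Weak formulation: find u (satisfying any essential BC) such that ∫_0^1 u'(x) v'(x) dx = ∫_0^1 f v dx + v(1) + v(0) for all v ∈ V (Neumann data are natural BCs: they enter the RHS as boundary terms).
Substituting f(x) = 5*cos(3*π*x) - 2, the right-hand side is ∫_0^1 (5*cos(3*π*x) - 2) v dx + v(1) + v(0).
Compatibility check (pure Neumann): taking v ≡ 1 ∈ V gives 0 = ∫_0^1 f dx + (1) − (-1), i.e. ∫_0^1 f dx must equal u'(0) − u'(1) = -2. Indeed ∫_0^1 (5*cos(3*π*x) - 2) dx = -2, so the data are compatible. The solution is then unique only up to an additive constant (fix it e.g. by requiring ∫_0^1 u dx = 0).


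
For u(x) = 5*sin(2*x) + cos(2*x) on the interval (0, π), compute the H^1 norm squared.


||u||_{H^1(0,π)}^2 = 65*π

u'(x) = -2*sin(2*x) + 10*cos(2*x).
Expand u² and (u')² and integrate term by term on (0, π), using: for integers n ≥ 1, ∫_0^π sin²(nx) dx = ∫_0^π cos²(nx) dx = π/2; for n ≠ n', ∫_0^π sin(nx)sin(n'x) dx = ∫_0^π cos(nx)cos(n'x) dx = 0; and by product-to-sum, ∫_0^π sin(nx)cos(n'x) dx = ½∫_0^π [sin((n+n')x) + sin((n−n')x)] dx, which is 0 when n+n' is even and 2n/(n²−n'²) when n+n' is odd (it need not vanish on (0, π)).
  u² squared terms: (5)²·∫sin(2x)² dx = 25·π/2 = 25*π/2;  (1)²·∫cos(2x)² dx = 1·π/2 = π/2.
  u² cross terms: 2·(5)·(1)·∫sin(2x)·cos(2x) dx = 10·(0) = 0.
  So ∫_0^π u² dx = 25*π/2 + π/2 + 0 = 13*π.
  (u')² squared terms: (-2)²·∫sin(2x)² dx = 4·π/2 = 2*π;  (10)²·∫cos(2x)² dx = 100·π/2 = 50*π.
  (u')² cross terms: 2·(-2)·(10)·∫sin(2x)·cos(2x) dx = -40·(0) = 0.
  So ∫_0^π (u')² dx = 2*π + 50*π + 0 = 52*π.
||u||_{H^1}^2 = (13*π) + (52*π) = 65*π.


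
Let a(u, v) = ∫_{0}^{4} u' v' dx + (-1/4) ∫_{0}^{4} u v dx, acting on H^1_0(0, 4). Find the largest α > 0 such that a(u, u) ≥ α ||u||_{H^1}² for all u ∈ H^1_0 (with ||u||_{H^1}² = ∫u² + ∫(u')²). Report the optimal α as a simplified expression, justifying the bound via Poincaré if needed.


α = (-4 + π^2)/(π^2 + 16)

Coercivity of a(·,·) on H^1_0(0, 4) means a(u, u) ≥ α ||u||_{H^1}² for every u ∈ H^1_0.
The interval has length L = 4, and Poincaré/coercivity depend only on L. Here a(u, u) = ∫(u')² + (-1/4)·∫u².
Here c = -1/4 < 0 with |c| < (π/L)² = π^2/16, so coercivity still holds. The condition a(u,u) ≥ α||u||_{H^1}² reads (1−α)∫(u')² ≥ (α−c)∫u². Any admissible α is ≤ 1 (rapidly oscillating u have ∫u²/∫(u')² → 0), and α = 1 would force 0 ≥ (1−c)∫u², impossible since c < 1; so 1−α > 0. By the sharp Poincaré inequality on H^1_0 of an interval of length L, ∫(u')² ≥ (π/L)²∫u² with equality for the first sine mode sin(π(x−x₀)/L) (x₀ the left endpoint), so the inequality holds for all u iff (1−α)(π/L)² ≥ α − c, i.e. α ≤ ((π/L)² + c)/((π/L)² + 1) = (1 + c(L/π)²)/(1 + (L/π)²). (Direct route, valid since c ≤ 0: Poincaré gives c∫u² ≥ c(L/π)²∫(u')², so a(u,u) ≥ (1 + c(L/π)²)∫(u')², while ||u||_{H^1}² ≤ (1 + (L/π)²)∫(u')²; dividing yields the same α.) With (π/L)² = π^2/16 and c = -1/4, the largest admissible constant is α = ((π/L)² + c)/((π/L)² + 1).
Simplifying, α = (-4 + π^2)/(π^2 + 16).


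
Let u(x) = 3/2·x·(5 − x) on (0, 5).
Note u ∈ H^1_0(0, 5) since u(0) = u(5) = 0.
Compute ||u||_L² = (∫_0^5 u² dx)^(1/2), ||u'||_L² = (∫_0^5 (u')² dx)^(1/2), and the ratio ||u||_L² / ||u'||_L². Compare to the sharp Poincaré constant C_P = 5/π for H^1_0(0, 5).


||u||_L² / ||u'||_L² = sqrt(10)/2 < C_P = 5/π.

u(x) = 3/2·x·(5 − x), so u'(x) = 15/2 - 3*x.
u(x) = 3/2·x·(5 − x) vanishes at x = 0 and x = 5, so u ∈ H^1_0(0, 5). Differentiate via the product rule and integrate the resulting polynomials term by term.
  ∫_0^5 u² dx = ∫_0^5 (9*x^4/4 - 45*x^3/2 + 225*x^2/4) dx. Term by term:
    ∫_0^5 9*x^4/4 dx = 5625/4;  ∫_0^5 -45*x^3/2 dx = -28125/8;  ∫_0^5 225*x^2/4 dx = 9375/4.
  Sum: 5625/4 − 28125/8 + 9375/4 = 1875/8.
  ∫_0^5 (u')² dx = ∫_0^5 (9*x^2 - 45*x + 225/4) dx. Term by term:
    ∫_0^5 9*x^2 dx = 375;  ∫_0^5 -45*x dx = -1125/2;  ∫_0^5 225/4 dx = 1125/4.
  Sum: 375 − 1125/2 + 1125/4 = 375/4.
∫_0^5 u² dx = 1875/8, so ||u||_L² = 25*sqrt(6)/4.
∫_0^5 (u')² dx = 375/4, so ||u'||_L² = 5*sqrt(15)/2.
Ratio ||u||_L² / ||u'||_L² = sqrt(10)/2.
Sharp Poincaré constant on H^1_0(0, 5) is C_P = L/π = 5/π, achieved by sin(π/5·x).
A polynomial bump cannot attain the sharp Poincaré constant (only the first sine eigenfunction does), so the ratio is strictly less than C_P, consistent with ||u||_L² ≤ C_P ||u'||_L².


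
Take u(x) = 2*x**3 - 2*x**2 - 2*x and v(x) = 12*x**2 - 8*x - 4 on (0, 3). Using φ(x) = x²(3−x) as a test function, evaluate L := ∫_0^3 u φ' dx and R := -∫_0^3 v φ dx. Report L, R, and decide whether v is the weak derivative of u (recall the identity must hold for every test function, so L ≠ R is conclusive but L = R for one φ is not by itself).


LHS = -837/10, RHS = -837/5. No, v is not the weak derivative of u.

u(x) = 2*x**3 - 2*x**2 - 2*x, classical derivative u'(x) = 6*x**2 - 4*x - 2.
φ(x) = x²(3−x), so φ'(x) = 3*x*(2 - x).
Note φ(0) = φ(3) = 0, so the boundary term u·φ vanishes.
LHS = ∫_0^3 u(x) φ'(x) dx = ∫_0^3 (-6*x^5 + 18*x^4 - 6*x^3 - 12*x^2) dx. Term by term:
  ∫_0^3 -6*x^5 dx = -729;  ∫_0^3 18*x^4 dx = 4374/5;  ∫_0^3 -6*x^3 dx = -243/2;
  ∫_0^3 -12*x^2 dx = -108.
Sum: -729 + 4374/5 − 243/2 − 108 = -837/10.
So LHS = -837/10.
∫_0^3 v(x) φ(x) dx = ∫_0^3 (-12*x^5 + 44*x^4 - 20*x^3 - 12*x^2) dx. Term by term:
  ∫_0^3 -12*x^5 dx = -1458;  ∫_0^3 44*x^4 dx = 10692/5;  ∫_0^3 -20*x^3 dx = -405;
  ∫_0^3 -12*x^2 dx = -108.
Sum: -1458 + 10692/5 − 405 − 108 = 837/5.
So RHS = -∫_0^3 v(x) φ(x) dx = -837/5.
LHS − RHS = 837/10 ≠ 0, so the identity fails.
(For a valid weak derivative the identity must hold for EVERY test function, in particular this one. The failure shows v is NOT the weak derivative of u.)
Correct weak derivative would be u'(x) = 6*x**2 - 4*x - 2.


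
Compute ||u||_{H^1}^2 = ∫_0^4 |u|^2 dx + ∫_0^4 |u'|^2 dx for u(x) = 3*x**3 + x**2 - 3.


||u||_{H^1}^2 = 4525508/105

The H^1 norm (squared) on an interval (0, L) is
  ||u||_{H^1}^2 = ∫_0^L u(x)^2 dx + ∫_0^L u'(x)^2 dx.
Compute u'(x) = 9*x**2 + 2*x.
Then u(x)^2 = 9*x**6 + 6*x**5 + x**4 - 18*x**3 - 6*x**2 + 9 and u'(x)^2 = 81*x**4 + 36*x**3 + 4*x**2.
Integrate each monomial from 0 to 4 using ∫_0^4 c·x^n dx = c·4^(n+1)/(n+1):
  ∫_0^4 u(x)^2 dx = ∫_0^4 (9*x^6 + 6*x^5 + x^4 - 18*x^3 - 6*x^2 + 9) dx. Term by term:
    ∫_0^4 9*x^6 dx = 147456/7;  ∫_0^4 6*x^5 dx = 4096;  ∫_0^4 x^4 dx = 1024/5;
    ∫_0^4 -18*x^3 dx = -1152;  ∫_0^4 -6*x^2 dx = -128;  ∫_0^4 9 dx = 36.
  Sum: 147456/7 + 4096 + 1024/5 − 1152 − 128 + 36 = 844268/35.
  ∫_0^4 u'(x)^2 dx = ∫_0^4 (81*x^4 + 36*x^3 + 4*x^2) dx. Term by term:
    ∫_0^4 81*x^4 dx = 82944/5;  ∫_0^4 36*x^3 dx = 2304;  ∫_0^4 4*x^2 dx = 256/3.
  Sum: 82944/5 + 2304 + 256/3 = 284672/15.
Adding: ||u||_{H^1}^2 = 844268/35 + 284672/15 = 4525508/105.


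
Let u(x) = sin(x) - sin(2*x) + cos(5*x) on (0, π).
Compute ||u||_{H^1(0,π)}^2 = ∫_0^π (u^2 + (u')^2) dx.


||u||_{H^1(0,π)}^2 = 208/21 + 33*π/2

u'(x) = -5*sin(5*x) + cos(x) - 2*cos(2*x).
Expand u² and (u')² and integrate term by term on (0, π), using: for integers n ≥ 1, ∫_0^π sin²(nx) dx = ∫_0^π cos²(nx) dx = π/2; for n ≠ n', ∫_0^π sin(nx)sin(n'x) dx = ∫_0^π cos(nx)cos(n'x) dx = 0; and by product-to-sum, ∫_0^π sin(nx)cos(n'x) dx = ½∫_0^π [sin((n+n')x) + sin((n−n')x)] dx, which is 0 when n+n' is even and 2n/(n²−n'²) when n+n' is odd (it need not vanish on (0, π)).
  u² squared terms: (-1)²·∫sin(2x)² dx = 1·π/2 = π/2;  (1)²·∫cos(5x)² dx = 1·π/2 = π/2;  (1)²·∫sin(x)² dx = 1·π/2 = π/2.
  u² cross terms: 2·(-1)·(1)·∫sin(2x)·cos(5x) dx = -2·(-4/21) = 8/21;  2·(-1)·(1)·∫sin(2x)·sin(x) dx = -2·(0) = 0;  2·(1)·(1)·∫cos(5x)·sin(x) dx = 2·(0) = 0.
  So ∫_0^π u² dx = π/2 + π/2 + π/2 + 8/21 + 0 + 0 = 8/21 + 3*π/2.
  (u')² squared terms: (-5)²·∫sin(5x)² dx = 25·π/2 = 25*π/2;  (-2)²·∫cos(2x)² dx = 4·π/2 = 2*π;  (1)²·∫cos(x)² dx = 1·π/2 = π/2.
  (u')² cross terms: 2·(-5)·(-2)·∫sin(5x)·cos(2x) dx = 20·(10/21) = 200/21;  2·(-5)·(1)·∫sin(5x)·cos(x) dx = -10·(0) = 0;  2·(-2)·(1)·∫cos(2x)·cos(x) dx = -4·(0) = 0.
  So ∫_0^π (u')² dx = 25*π/2 + 2*π + π/2 + 200/21 + 0 + 0 = 200/21 + 15*π.
||u||_{H^1}^2 = (8/21 + 3*π/2) + (200/21 + 15*π) = 208/21 + 33*π/2.


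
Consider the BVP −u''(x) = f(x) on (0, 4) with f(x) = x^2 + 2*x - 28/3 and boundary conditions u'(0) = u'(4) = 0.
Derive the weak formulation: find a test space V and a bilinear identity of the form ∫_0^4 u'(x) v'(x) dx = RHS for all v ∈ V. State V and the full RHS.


V = H^1(0, 4) (no boundary constraint on v; u is determined up to an additive constant); weak form: ∫_0^4 u'v' dx = ∫_0^4 (x^2 + 2*x - 28/3) v dx for all v ∈ V.

Multiply both sides by a test function v and integrate from 0 to 4:
  ∫_0^4 −u''(x) v(x) dx = ∫_0^4 f(x) v(x) dx.
Integrate the LHS by parts once:
  ∫_0^4 −u'' v dx = −[u'(x) v(x)]_0^4 + ∫_0^4 u'(x) v'(x) dx.
Thus ∫_0^4 u'(x) v'(x) dx = ∫_0^4 f(x) v(x) dx + [u'(x) v(x)]_0^4.
Choose V so that boundary terms are either known or forced to vanish.
u has homogeneous Neumann: u'(0) = u'(4) = 0. So [u' v]_0^4 = 0·v(4) − 0·v(0) = 0 for any v; take V = H^1(0, 4).
Weak formulation: find u (satisfying any essential BC) such that ∫_0^4 u'(x) v'(x) dx = ∫_0^4 f v dx for all v ∈ V (homogeneous Neumann, so boundary terms vanish).
Substituting f(x) = x^2 + 2*x - 28/3, the right-hand side is ∫_0^4 (x^2 + 2*x - 28/3) v dx.
Compatibility check (pure Neumann): taking v ≡ 1 ∈ V gives 0 = ∫_0^4 f dx + (0) − (0), i.e. ∫_0^4 f dx must equal u'(0) − u'(4) = 0. Indeed ∫_0^4 (x^2 + 2*x - 28/3) dx = 0, so the data are compatible. The solution is then unique only up to an additive constant (fix it e.g. by requiring ∫_0^4 u dx = 0).


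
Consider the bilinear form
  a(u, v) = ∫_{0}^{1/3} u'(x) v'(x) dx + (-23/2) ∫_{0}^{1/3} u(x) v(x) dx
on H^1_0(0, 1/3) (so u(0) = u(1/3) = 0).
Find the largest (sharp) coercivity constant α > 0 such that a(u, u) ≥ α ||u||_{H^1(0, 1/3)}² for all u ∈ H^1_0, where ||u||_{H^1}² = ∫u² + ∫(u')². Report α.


α = (-23 + 18*π^2)/(2*(1 + 9*π^2))

Coercivity of a(·,·) on H^1_0(0, 1/3) means a(u, u) ≥ α ||u||_{H^1}² for every u ∈ H^1_0.
The interval has length L = 1/3, and Poincaré/coercivity depend only on L. Here a(u, u) = ∫(u')² + (-23/2)·∫u².
Here c = -23/2 < 0 with |c| < (π/L)² = 9*π^2, so coercivity still holds. The condition a(u,u) ≥ α||u||_{H^1}² reads (1−α)∫(u')² ≥ (α−c)∫u². Any admissible α is ≤ 1 (rapidly oscillating u have ∫u²/∫(u')² → 0), and α = 1 would force 0 ≥ (1−c)∫u², impossible since c < 1; so 1−α > 0. By the sharp Poincaré inequality on H^1_0 of an interval of length L, ∫(u')² ≥ (π/L)²∫u² with equality for the first sine mode sin(π(x−x₀)/L) (x₀ the left endpoint), so the inequality holds for all u iff (1−α)(π/L)² ≥ α − c, i.e. α ≤ ((π/L)² + c)/((π/L)² + 1) = (1 + c(L/π)²)/(1 + (L/π)²). (Direct route, valid since c ≤ 0: Poincaré gives c∫u² ≥ c(L/π)²∫(u')², so a(u,u) ≥ (1 + c(L/π)²)∫(u')², while ||u||_{H^1}² ≤ (1 + (L/π)²)∫(u')²; dividing yields the same α.) With (π/L)² = 9*π^2 and c = -23/2, the largest admissible constant is α = ((π/L)² + c)/((π/L)² + 1).
Simplifying, α = (-23 + 18*π^2)/(2*(1 + 9*π^2)).


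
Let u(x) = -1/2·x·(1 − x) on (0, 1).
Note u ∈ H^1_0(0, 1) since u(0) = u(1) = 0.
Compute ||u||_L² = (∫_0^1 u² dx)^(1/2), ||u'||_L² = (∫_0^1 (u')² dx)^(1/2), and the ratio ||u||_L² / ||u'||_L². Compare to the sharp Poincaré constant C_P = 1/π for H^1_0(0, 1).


||u||_L² / ||u'||_L² = sqrt(10)/10 < C_P = 1/π.

u(x) = -1/2·x·(1 − x), so u'(x) = x - 1/2.
u(x) = -1/2·x·(1 − x) vanishes at x = 0 and x = 1, so u ∈ H^1_0(0, 1). Differentiate via the product rule and integrate the resulting polynomials term by term.
  ∫_0^1 u² dx = ∫_0^1 (x^4/4 - x^3/2 + x^2/4) dx. Term by term:
    ∫_0^1 x^4/4 dx = 1/20;  ∫_0^1 -x^3/2 dx = -1/8;  ∫_0^1 x^2/4 dx = 1/12.
  Sum: 1/20 − 1/8 + 1/12 = 1/120.
  ∫_0^1 (u')² dx = ∫_0^1 (x^2 - x + 1/4) dx. Term by term:
    ∫_0^1 x^2 dx = 1/3;  ∫_0^1 -x dx = -1/2;  ∫_0^1 1/4 dx = 1/4.
  Sum: 1/3 − 1/2 + 1/4 = 1/12.
∫_0^1 u² dx = 1/120, so ||u||_L² = sqrt(30)/60.
∫_0^1 (u')² dx = 1/12, so ||u'||_L² = sqrt(3)/6.
Ratio ||u||_L² / ||u'||_L² = sqrt(10)/10.
Sharp Poincaré constant on H^1_0(0, 1) is C_P = L/π = 1/π, achieved by sin(π·x).
A polynomial bump cannot attain the sharp Poincaré constant (only the first sine eigenfunction does), so the ratio is strictly less than C_P, consistent with ||u||_L² ≤ C_P ||u'||_L².


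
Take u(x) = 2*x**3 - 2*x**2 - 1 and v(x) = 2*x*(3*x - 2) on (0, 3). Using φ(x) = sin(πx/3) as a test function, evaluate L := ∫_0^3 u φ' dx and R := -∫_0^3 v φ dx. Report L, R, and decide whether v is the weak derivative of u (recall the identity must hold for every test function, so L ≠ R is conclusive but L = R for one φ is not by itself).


LHS = -126/π + 648/π^3, RHS = -126/π + 648/π^3. Yes, v = u' weakly.

u(x) = 2*x**3 - 2*x**2 - 1, classical derivative u'(x) = 6*x**2 - 4*x.
φ(x) = sin(πx/3), so φ'(x) = π*cos(π*x/3)/3.
Note φ(0) = φ(3) = 0, so the boundary term u·φ vanishes.
LHS = ∫_0^3 u(x) φ'(x) dx = ∫_0^3 (2*π*x^3*cos(π*x/3)/3 - 2*π*x^2*cos(π*x/3)/3 - π*cos(π*x/3)/3) dx. Term by term:
  ∫_0^3 -π*cos(π*x/3)/3 dx = 0;  ∫_0^3 -2*π*x^2*cos(π*x/3)/3 dx = 36/π;  ∫_0^3 2*π*x^3*cos(π*x/3)/3 dx = -162/π + 648/π^3.
Sum: 0 + 36/π + -162/π + 648/π^3 = -126/π + 648/π^3.
So LHS = -126/π + 648/π^3.
∫_0^3 v(x) φ(x) dx = ∫_0^3 (6*x^2*sin(π*x/3) - 4*x*sin(π*x/3)) dx. Term by term:
  ∫_0^3 -4*x*sin(π*x/3) dx = -36/π;  ∫_0^3 6*x^2*sin(π*x/3) dx = -648/π^3 + 162/π.
Sum: -36/π + -648/π^3 + 162/π = -648/π^3 + 126/π.
So RHS = -∫_0^3 v(x) φ(x) dx = -126/π + 648/π^3.
LHS = RHS, so the identity holds for this test φ.
Moreover u is smooth here and v(x) = u'(x) = 6*x**2 - 4*x pointwise, so the identity holds for every test function. Hence v is the weak derivative of u.


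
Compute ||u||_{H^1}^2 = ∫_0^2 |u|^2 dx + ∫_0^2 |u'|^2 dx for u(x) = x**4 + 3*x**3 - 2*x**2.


||u||_{H^1}^2 = 61504/45

The H^1 norm (squared) on an interval (0, L) is
  ||u||_{H^1}^2 = ∫_0^L u(x)^2 dx + ∫_0^L u'(x)^2 dx.
Compute u'(x) = 4*x**3 + 9*x**2 - 4*x.
Then u(x)^2 = x**8 + 6*x**7 + 5*x**6 - 12*x**5 + 4*x**4 and u'(x)^2 = 16*x**6 + 72*x**5 + 49*x**4 - 72*x**3 + 16*x**2.
Integrate each monomial from 0 to 2 using ∫_0^2 c·x^n dx = c·2^(n+1)/(n+1):
  ∫_0^2 u(x)^2 dx = ∫_0^2 (x^8 + 6*x^7 + 5*x^6 - 12*x^5 + 4*x^4) dx. Term by term:
    ∫_0^2 x^8 dx = 512/9;  ∫_0^2 6*x^7 dx = 192;  ∫_0^2 5*x^6 dx = 640/7;
    ∫_0^2 -12*x^5 dx = -128;  ∫_0^2 4*x^4 dx = 128/5.
  Sum: 512/9 + 192 + 640/7 − 128 + 128/5 = 74944/315.
  ∫_0^2 u'(x)^2 dx = ∫_0^2 (16*x^6 + 72*x^5 + 49*x^4 - 72*x^3 + 16*x^2) dx. Term by term:
    ∫_0^2 16*x^6 dx = 2048/7;  ∫_0^2 72*x^5 dx = 768;  ∫_0^2 49*x^4 dx = 1568/5;
    ∫_0^2 -72*x^3 dx = -288;  ∫_0^2 16*x^2 dx = 128/3.
  Sum: 2048/7 + 768 + 1568/5 − 288 + 128/3 = 118528/105.
Adding: ||u||_{H^1}^2 = 74944/315 + 118528/105 = 61504/45.


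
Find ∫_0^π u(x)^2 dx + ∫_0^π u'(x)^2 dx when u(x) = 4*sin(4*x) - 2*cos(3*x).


||u||_{H^1(0,π)}^2 = -1280/7 + 156*π

u'(x) = 6*sin(3*x) + 16*cos(4*x).
Expand u² and (u')² and integrate term by term on (0, π), using: for integers n ≥ 1, ∫_0^π sin²(nx) dx = ∫_0^π cos²(nx) dx = π/2; for n ≠ n', ∫_0^π sin(nx)sin(n'x) dx = ∫_0^π cos(nx)cos(n'x) dx = 0; and by product-to-sum, ∫_0^π sin(nx)cos(n'x) dx = ½∫_0^π [sin((n+n')x) + sin((n−n')x)] dx, which is 0 when n+n' is even and 2n/(n²−n'²) when n+n' is odd (it need not vanish on (0, π)).
  u² squared terms: (-2)²·∫cos(3x)² dx = 4·π/2 = 2*π;  (4)²·∫sin(4x)² dx = 16·π/2 = 8*π.
  u² cross terms: 2·(-2)·(4)·∫cos(3x)·sin(4x) dx = -16·(8/7) = -128/7.
  So ∫_0^π u² dx = 2*π + 8*π − 128/7 = -128/7 + 10*π.
  (u')² squared terms: (6)²·∫sin(3x)² dx = 36·π/2 = 18*π;  (16)²·∫cos(4x)² dx = 256·π/2 = 128*π.
  (u')² cross terms: 2·(6)·(16)·∫sin(3x)·cos(4x) dx = 192·(-6/7) = -1152/7.
  So ∫_0^π (u')² dx = 18*π + 128*π − 1152/7 = -1152/7 + 146*π.
||u||_{H^1}^2 = (-128/7 + 10*π) + (-1152/7 + 146*π) = -1280/7 + 156*π.


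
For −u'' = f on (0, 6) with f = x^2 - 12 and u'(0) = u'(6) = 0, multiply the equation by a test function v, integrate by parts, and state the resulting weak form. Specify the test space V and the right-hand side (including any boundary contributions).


V = H^1(0, 6) (no boundary constraint on v; u is determined up to an additive constant); weak form: ∫_0^6 u'v' dx = ∫_0^6 (x^2 - 12) v dx for all v ∈ V.

Multiply both sides by a test function v and integrate from 0 to 6:
  ∫_0^6 −u''(x) v(x) dx = ∫_0^6 f(x) v(x) dx.
Integrate the LHS by parts once:
  ∫_0^6 −u'' v dx = −[u'(x) v(x)]_0^6 + ∫_0^6 u'(x) v'(x) dx.
Thus ∫_0^6 u'(x) v'(x) dx = ∫_0^6 f(x) v(x) dx + [u'(x) v(x)]_0^6.
Choose V so that boundary terms are either known or forced to vanish.
u has homogeneous Neumann: u'(0) = u'(6) = 0. So [u' v]_0^6 = 0·v(6) − 0·v(0) = 0 for any v; take V = H^1(0, 6).
Weak formulation: find u (satisfying any essential BC) such that ∫_0^6 u'(x) v'(x) dx = ∫_0^6 f v dx for all v ∈ V (homogeneous Neumann, so boundary terms vanish).
Substituting f(x) = x^2 - 12, the right-hand side is ∫_0^6 (x^2 - 12) v dx.
Compatibility check (pure Neumann): taking v ≡ 1 ∈ V gives 0 = ∫_0^6 f dx + (0) − (0), i.e. ∫_0^6 f dx must equal u'(0) − u'(6) = 0. Indeed ∫_0^6 (x^2 - 12) dx = 0, so the data are compatible. The solution is then unique only up to an additive constant (fix it e.g. by requiring ∫_0^6 u dx = 0).


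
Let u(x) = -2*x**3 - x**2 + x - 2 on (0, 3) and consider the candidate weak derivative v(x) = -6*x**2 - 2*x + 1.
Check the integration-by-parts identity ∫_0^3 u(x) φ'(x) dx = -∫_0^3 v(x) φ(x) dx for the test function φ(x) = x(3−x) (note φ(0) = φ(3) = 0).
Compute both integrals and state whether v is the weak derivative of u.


LHS = 819/10, RHS = 819/10. Yes, v = u' weakly.

u(x) = -2*x**3 - x**2 + x - 2, classical derivative u'(x) = -6*x**2 - 2*x + 1.
φ(x) = x(3−x), so φ'(x) = 3 - 2*x.
Note φ(0) = φ(3) = 0, so the boundary term u·φ vanishes.
LHS = ∫_0^3 u(x) φ'(x) dx = ∫_0^3 (4*x^4 - 4*x^3 - 5*x^2 + 7*x - 6) dx. Term by term:
  ∫_0^3 4*x^4 dx = 972/5;  ∫_0^3 -4*x^3 dx = -81;  ∫_0^3 -5*x^2 dx = -45;
  ∫_0^3 7*x dx = 63/2;  ∫_0^3 -6 dx = -18.
Sum: 972/5 − 81 − 45 + 63/2 − 18 = 819/10.
So LHS = 819/10.
∫_0^3 v(x) φ(x) dx = ∫_0^3 (6*x^4 - 16*x^3 - 7*x^2 + 3*x) dx. Term by term:
  ∫_0^3 6*x^4 dx = 1458/5;  ∫_0^3 -16*x^3 dx = -324;  ∫_0^3 -7*x^2 dx = -63;
  ∫_0^3 3*x dx = 27/2.
Sum: 1458/5 − 324 − 63 + 27/2 = -819/10.
So RHS = -∫_0^3 v(x) φ(x) dx = 819/10.
LHS = RHS, so the identity holds for this test φ.
Moreover u is smooth here and v(x) = u'(x) = -6*x**2 - 2*x + 1 pointwise, so the identity holds for every test function. Hence v is the weak derivative of u.


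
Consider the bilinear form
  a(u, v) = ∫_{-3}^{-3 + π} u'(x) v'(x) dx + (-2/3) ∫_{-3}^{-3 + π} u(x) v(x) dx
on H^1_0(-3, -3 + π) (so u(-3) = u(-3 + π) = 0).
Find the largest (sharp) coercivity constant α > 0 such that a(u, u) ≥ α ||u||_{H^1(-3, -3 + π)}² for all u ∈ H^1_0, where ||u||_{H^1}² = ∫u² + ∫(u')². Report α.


α = 1/6

Coercivity of a(·,·) on H^1_0(-3, -3 + π) means a(u, u) ≥ α ||u||_{H^1}² for every u ∈ H^1_0.
The interval has length L = π, and Poincaré/coercivity depend only on L. Here a(u, u) = ∫(u')² + (-2/3)·∫u².
Here c = -2/3 < 0 with |c| < (π/L)² = 1, so coercivity still holds. The condition a(u,u) ≥ α||u||_{H^1}² reads (1−α)∫(u')² ≥ (α−c)∫u². Any admissible α is ≤ 1 (rapidly oscillating u have ∫u²/∫(u')² → 0), and α = 1 would force 0 ≥ (1−c)∫u², impossible since c < 1; so 1−α > 0. By the sharp Poincaré inequality on H^1_0 of an interval of length L, ∫(u')² ≥ (π/L)²∫u² with equality for the first sine mode sin(π(x−x₀)/L) (x₀ the left endpoint), so the inequality holds for all u iff (1−α)(π/L)² ≥ α − c, i.e. α ≤ ((π/L)² + c)/((π/L)² + 1) = (1 + c(L/π)²)/(1 + (L/π)²). (Direct route, valid since c ≤ 0: Poincaré gives c∫u² ≥ c(L/π)²∫(u')², so a(u,u) ≥ (1 + c(L/π)²)∫(u')², while ||u||_{H^1}² ≤ (1 + (L/π)²)∫(u')²; dividing yields the same α.) With (π/L)² = 1 and c = -2/3, the largest admissible constant is α = ((π/L)² + c)/((π/L)² + 1).
Simplifying, α = 1/6.


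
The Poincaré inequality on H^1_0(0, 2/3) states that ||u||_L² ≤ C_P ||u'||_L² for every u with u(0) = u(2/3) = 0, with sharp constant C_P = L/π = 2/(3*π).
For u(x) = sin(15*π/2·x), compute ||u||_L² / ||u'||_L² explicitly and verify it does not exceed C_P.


||u||_L² / ||u'||_L² = 2/(15*π) < C_P = 2/(3*π).

u(x) = sin(15*π/2·x), so u'(x) = 15*π*cos(15*π*x/2)/2.
Writing u(x) = A·sin(kπx/L) with A = 1 and k = 5, use ∫_0^L sin²(kπx/L) dx = L/2 and ∫_0^L cos²(kπx/L) dx = L/2.
u² = 1·sin²(15*π/2·x) and (u')² = 225*π^2/4·cos²(15*π/2·x), and each of sin², cos² integrates to L/2 = 1/3 over (0, 2/3).
∫_0^2/3 u² dx = 1/3, so ||u||_L² = sqrt(3)/3.
∫_0^2/3 (u')² dx = 75*π^2/4, so ||u'||_L² = 5*sqrt(3)*π/2.
Ratio ||u||_L² / ||u'||_L² = 2/(15*π).
Sharp Poincaré constant on H^1_0(0, 2/3) is C_P = L/π = 2/(3*π), achieved by sin(3*π/2·x).
This is the k = 5 harmonic; the ratio L/(kπ) is strictly less than C_P = L/π, consistent with the sharp inequality ||u||_L² ≤ C_P ||u'||_L².


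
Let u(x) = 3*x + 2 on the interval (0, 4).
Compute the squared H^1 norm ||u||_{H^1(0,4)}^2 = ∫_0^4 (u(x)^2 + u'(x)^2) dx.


||u||_{H^1}^2 = 340

The H^1 norm (squared) on an interval (0, L) is
  ||u||_{H^1}^2 = ∫_0^L u(x)^2 dx + ∫_0^L u'(x)^2 dx.
Compute u'(x) = 3.
Then u(x)^2 = 9*x**2 + 12*x + 4 and u'(x)^2 = 9.
Integrate each monomial from 0 to 4 using ∫_0^4 c·x^n dx = c·4^(n+1)/(n+1):
  ∫_0^4 u(x)^2 dx = ∫_0^4 (9*x^2 + 12*x + 4) dx. Term by term:
    ∫_0^4 9*x^2 dx = 192;  ∫_0^4 12*x dx = 96;  ∫_0^4 4 dx = 16.
  Sum: 192 + 96 + 16 = 304.
  ∫_0^4 u'(x)^2 dx = ∫_0^4 (9) dx. Term by term:
    ∫_0^4 9 dx = 36.
Adding: ||u||_{H^1}^2 = 304 + 36 = 340.


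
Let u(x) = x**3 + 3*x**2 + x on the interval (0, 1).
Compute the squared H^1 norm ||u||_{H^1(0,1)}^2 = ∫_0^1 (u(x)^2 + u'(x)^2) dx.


||u||_{H^1}^2 = 1553/42

The H^1 norm (squared) on an interval (0, L) is
  ||u||_{H^1}^2 = ∫_0^L u(x)^2 dx + ∫_0^L u'(x)^2 dx.
Compute u'(x) = 3*x**2 + 6*x + 1.
Then u(x)^2 = x**6 + 6*x**5 + 11*x**4 + 6*x**3 + x**2 and u'(x)^2 = 9*x**4 + 36*x**3 + 42*x**2 + 12*x + 1.
Integrate each monomial from 0 to 1 using ∫_0^1 c·x^n dx = c·1^(n+1)/(n+1):
  ∫_0^1 u(x)^2 dx = ∫_0^1 (x^6 + 6*x^5 + 11*x^4 + 6*x^3 + x^2) dx. Term by term:
    ∫_0^1 x^6 dx = 1/7;  ∫_0^1 6*x^5 dx = 1;  ∫_0^1 11*x^4 dx = 11/5;
    ∫_0^1 6*x^3 dx = 3/2;  ∫_0^1 x^2 dx = 1/3.
  Sum: 1/7 + 1 + 11/5 + 3/2 + 1/3 = 1087/210.
  ∫_0^1 u'(x)^2 dx = ∫_0^1 (9*x^4 + 36*x^3 + 42*x^2 + 12*x + 1) dx. Term by term:
    ∫_0^1 9*x^4 dx = 9/5;  ∫_0^1 36*x^3 dx = 9;  ∫_0^1 42*x^2 dx = 14;
    ∫_0^1 12*x dx = 6;  ∫_0^1 1 dx = 1.
  Sum: 9/5 + 9 + 14 + 6 + 1 = 159/5.
Adding: ||u||_{H^1}^2 = 1087/210 + 159/5 = 1553/42.


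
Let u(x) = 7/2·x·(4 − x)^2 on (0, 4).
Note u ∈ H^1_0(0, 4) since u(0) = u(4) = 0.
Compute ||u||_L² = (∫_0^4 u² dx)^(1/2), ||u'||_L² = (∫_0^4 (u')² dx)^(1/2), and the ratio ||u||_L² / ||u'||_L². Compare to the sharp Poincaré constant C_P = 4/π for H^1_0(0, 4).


||u||_L² / ||u'||_L² = 2*sqrt(14)/7 < C_P = 4/π.

u(x) = 7/2·x·(4 − x)^2, so u'(x) = 7*(x/2 - 2)*(3*x - 4).
u(x) = 7/2·x·(4 − x)^2 vanishes at x = 0 and x = 4, so u ∈ H^1_0(0, 4). Differentiate via the product rule and integrate the resulting polynomials term by term.
  ∫_0^4 u² dx = ∫_0^4 (49*x^6/4 - 196*x^5 + 1176*x^4 - 3136*x^3 + 3136*x^2) dx. Term by term:
    ∫_0^4 49*x^6/4 dx = 28672;  ∫_0^4 -196*x^5 dx = -401408/3;  ∫_0^4 1176*x^4 dx = 1204224/5;
    ∫_0^4 -3136*x^3 dx = -200704;  ∫_0^4 3136*x^2 dx = 200704/3.
  Sum: 28672 − 401408/3 + 1204224/5 − 200704 + 200704/3 = 28672/15.
  ∫_0^4 (u')² dx = ∫_0^4 (441*x^4/4 - 1176*x^3 + 4312*x^2 - 6272*x + 3136) dx. Term by term:
    ∫_0^4 441*x^4/4 dx = 112896/5;  ∫_0^4 -1176*x^3 dx = -75264;  ∫_0^4 4312*x^2 dx = 275968/3;
    ∫_0^4 -6272*x dx = -50176;  ∫_0^4 3136 dx = 12544.
  Sum: 112896/5 − 75264 + 275968/3 − 50176 + 12544 = 25088/15.
∫_0^4 u² dx = 28672/15, so ||u||_L² = 64*sqrt(105)/15.
∫_0^4 (u')² dx = 25088/15, so ||u'||_L² = 112*sqrt(30)/15.
Ratio ||u||_L² / ||u'||_L² = 2*sqrt(14)/7.
Sharp Poincaré constant on H^1_0(0, 4) is C_P = L/π = 4/π, achieved by sin(π/4·x).
A polynomial bump cannot attain the sharp Poincaré constant (only the first sine eigenfunction does), so the ratio is strictly less than C_P, consistent with ||u||_L² ≤ C_P ||u'||_L².


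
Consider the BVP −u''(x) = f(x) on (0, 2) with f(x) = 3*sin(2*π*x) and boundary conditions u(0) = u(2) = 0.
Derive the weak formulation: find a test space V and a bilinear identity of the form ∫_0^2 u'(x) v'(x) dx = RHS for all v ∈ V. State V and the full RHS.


V = H^1_0(0, 2) (so v(0) = v(2) = 0); weak form: ∫_0^2 u'v' dx = ∫_0^2 (3*sin(2*π*x)) v dx for all v ∈ V.

Multiply both sides by a test function v and integrate from 0 to 2:
  ∫_0^2 −u''(x) v(x) dx = ∫_0^2 f(x) v(x) dx.
Integrate the LHS by parts once:
  ∫_0^2 −u'' v dx = −[u'(x) v(x)]_0^2 + ∫_0^2 u'(x) v'(x) dx.
Thus ∫_0^2 u'(x) v'(x) dx = ∫_0^2 f(x) v(x) dx + [u'(x) v(x)]_0^2.
Choose V so that boundary terms are either known or forced to vanish.
u is Dirichlet: u(0) = u(2) = 0. Let V = H^1_0(0, 2); then v(0) = v(2) = 0, and [u' v]_0^2 = 0.
Weak formulation: find u (satisfying any essential BC) such that ∫_0^2 u'(x) v'(x) dx = ∫_0^2 f v dx for all v ∈ V.
Substituting f(x) = 3*sin(2*π*x), the right-hand side is ∫_0^2 (3*sin(2*π*x)) v dx.


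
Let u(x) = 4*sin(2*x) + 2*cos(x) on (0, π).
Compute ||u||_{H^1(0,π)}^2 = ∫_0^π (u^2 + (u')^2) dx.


||u||_{H^1(0,π)}^2 = 128/3 + 44*π

u'(x) = -2*sin(x) + 8*cos(2*x).
Expand u² and (u')² and integrate term by term on (0, π), using: for integers n ≥ 1, ∫_0^π sin²(nx) dx = ∫_0^π cos²(nx) dx = π/2; for n ≠ n', ∫_0^π sin(nx)sin(n'x) dx = ∫_0^π cos(nx)cos(n'x) dx = 0; and by product-to-sum, ∫_0^π sin(nx)cos(n'x) dx = ½∫_0^π [sin((n+n')x) + sin((n−n')x)] dx, which is 0 when n+n' is even and 2n/(n²−n'²) when n+n' is odd (it need not vanish on (0, π)).
  u² squared terms: (2)²·∫cos(x)² dx = 4·π/2 = 2*π;  (4)²·∫sin(2x)² dx = 16·π/2 = 8*π.
  u² cross terms: 2·(2)·(4)·∫cos(x)·sin(2x) dx = 16·(4/3) = 64/3.
  So ∫_0^π u² dx = 2*π + 8*π + 64/3 = 64/3 + 10*π.
  (u')² squared terms: (-2)²·∫sin(x)² dx = 4·π/2 = 2*π;  (8)²·∫cos(2x)² dx = 64·π/2 = 32*π.
  (u')² cross terms: 2·(-2)·(8)·∫sin(x)·cos(2x) dx = -32·(-2/3) = 64/3.
  So ∫_0^π (u')² dx = 2*π + 32*π + 64/3 = 64/3 + 34*π.
||u||_{H^1}^2 = (64/3 + 10*π) + (64/3 + 34*π) = 128/3 + 44*π.


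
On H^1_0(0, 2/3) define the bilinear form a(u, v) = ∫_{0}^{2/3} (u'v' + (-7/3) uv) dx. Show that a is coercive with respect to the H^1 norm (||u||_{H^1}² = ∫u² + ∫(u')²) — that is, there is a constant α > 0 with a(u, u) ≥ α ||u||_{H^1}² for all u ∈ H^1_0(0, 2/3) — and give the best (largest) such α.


α = (-28 + 27*π^2)/(3*(4 + 9*π^2))

Coercivity of a(·,·) on H^1_0(0, 2/3) means a(u, u) ≥ α ||u||_{H^1}² for every u ∈ H^1_0.
The interval has length L = 2/3, and Poincaré/coercivity depend only on L. Here a(u, u) = ∫(u')² + (-7/3)·∫u².
Here c = -7/3 < 0 with |c| < (π/L)² = 9*π^2/4, so coercivity still holds. The condition a(u,u) ≥ α||u||_{H^1}² reads (1−α)∫(u')² ≥ (α−c)∫u². Any admissible α is ≤ 1 (rapidly oscillating u have ∫u²/∫(u')² → 0), and α = 1 would force 0 ≥ (1−c)∫u², impossible since c < 1; so 1−α > 0. By the sharp Poincaré inequality on H^1_0 of an interval of length L, ∫(u')² ≥ (π/L)²∫u² with equality for the first sine mode sin(π(x−x₀)/L) (x₀ the left endpoint), so the inequality holds for all u iff (1−α)(π/L)² ≥ α − c, i.e. α ≤ ((π/L)² + c)/((π/L)² + 1) = (1 + c(L/π)²)/(1 + (L/π)²). (Direct route, valid since c ≤ 0: Poincaré gives c∫u² ≥ c(L/π)²∫(u')², so a(u,u) ≥ (1 + c(L/π)²)∫(u')², while ||u||_{H^1}² ≤ (1 + (L/π)²)∫(u')²; dividing yields the same α.) With (π/L)² = 9*π^2/4 and c = -7/3, the largest admissible constant is α = ((π/L)² + c)/((π/L)² + 1).
Simplifying, α = (-28 + 27*π^2)/(3*(4 + 9*π^2)).


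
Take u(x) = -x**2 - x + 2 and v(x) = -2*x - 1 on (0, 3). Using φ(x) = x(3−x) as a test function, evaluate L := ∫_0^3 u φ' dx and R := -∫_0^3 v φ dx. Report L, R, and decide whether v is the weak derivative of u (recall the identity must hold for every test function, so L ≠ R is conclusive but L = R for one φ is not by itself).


LHS = 18, RHS = 18. Yes, v = u' weakly.

u(x) = -x**2 - x + 2, classical derivative u'(x) = -2*x - 1.
φ(x) = x(3−x), so φ'(x) = 3 - 2*x.
Note φ(0) = φ(3) = 0, so the boundary term u·φ vanishes.
LHS = ∫_0^3 u(x) φ'(x) dx = ∫_0^3 (2*x^3 - x^2 - 7*x + 6) dx. Term by term:
  ∫_0^3 2*x^3 dx = 81/2;  ∫_0^3 -x^2 dx = -9;  ∫_0^3 -7*x dx = -63/2;
  ∫_0^3 6 dx = 18.
Sum: 81/2 − 9 − 63/2 + 18 = 18.
So LHS = 18.
∫_0^3 v(x) φ(x) dx = ∫_0^3 (2*x^3 - 5*x^2 - 3*x) dx. Term by term:
  ∫_0^3 2*x^3 dx = 81/2;  ∫_0^3 -5*x^2 dx = -45;  ∫_0^3 -3*x dx = -27/2.
Sum: 81/2 − 45 − 27/2 = -18.
So RHS = -∫_0^3 v(x) φ(x) dx = 18.
LHS = RHS, so the identity holds for this test φ.
Moreover u is smooth here and v(x) = u'(x) = -2*x - 1 pointwise, so the identity holds for every test function. Hence v is the weak derivative of u.


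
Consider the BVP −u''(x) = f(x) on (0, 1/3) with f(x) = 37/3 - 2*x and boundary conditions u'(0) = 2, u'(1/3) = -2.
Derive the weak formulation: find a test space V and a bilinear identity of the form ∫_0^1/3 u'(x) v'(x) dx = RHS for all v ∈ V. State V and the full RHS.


V = H^1(0, 1/3) (v unrestricted at boundary; u is determined up to an additive constant); weak form: ∫_0^1/3 u'v' dx = ∫_0^1/3 (37/3 - 2*x) v dx − 2·v(1/3) − 2·v(0) for all v ∈ V.

Multiply both sides by a test function v and integrate from 0 to 1/3:
  ∫_0^1/3 −u''(x) v(x) dx = ∫_0^1/3 f(x) v(x) dx.
Integrate the LHS by parts once:
  ∫_0^1/3 −u'' v dx = −[u'(x) v(x)]_0^1/3 + ∫_0^1/3 u'(x) v'(x) dx.
Thus ∫_0^1/3 u'(x) v'(x) dx = ∫_0^1/3 f(x) v(x) dx + [u'(x) v(x)]_0^1/3.
Choose V so that boundary terms are either known or forced to vanish.
u has inhomogeneous Neumann u'(0) = 2, u'(1/3) = -2. [u' v]_0^1/3 = (-2)·v(1/3) − (2)·v(0) = − 2·v(1/3) − 2·v(0). Take V = H^1(0, 1/3); boundary term becomes part of RHS.
Weak formulation: find u (satisfying any essential BC) such that ∫_0^1/3 u'(x) v'(x) dx = ∫_0^1/3 f v dx − 2·v(1/3) − 2·v(0) for all v ∈ V (Neumann data are natural BCs: they enter the RHS as boundary terms).
Substituting f(x) = 37/3 - 2*x, the right-hand side is ∫_0^1/3 (37/3 - 2*x) v dx − 2·v(1/3) − 2·v(0).
Compatibility check (pure Neumann): taking v ≡ 1 ∈ V gives 0 = ∫_0^1/3 f dx + (-2) − (2), i.e. ∫_0^1/3 f dx must equal u'(0) − u'(1/3) = 4. Indeed ∫_0^1/3 (37/3 - 2*x) dx = 4, so the data are compatible. The solution is then unique only up to an additive constant (fix it e.g. by requiring ∫_0^1/3 u dx = 0).
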